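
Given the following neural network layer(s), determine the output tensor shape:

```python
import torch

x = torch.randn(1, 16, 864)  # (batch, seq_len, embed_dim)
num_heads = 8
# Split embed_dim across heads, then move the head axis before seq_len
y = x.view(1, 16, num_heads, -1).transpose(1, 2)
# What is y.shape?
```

Input: (1, 16, 864) -> head_dim = 864 // 8 = 108; after view: (1, 16, 8, 108) -> after transpose(1, 2): (1, 8, 16, 108) -> Output: (1, 8, 16, 108)

Answer: (1, 8, 16, 108)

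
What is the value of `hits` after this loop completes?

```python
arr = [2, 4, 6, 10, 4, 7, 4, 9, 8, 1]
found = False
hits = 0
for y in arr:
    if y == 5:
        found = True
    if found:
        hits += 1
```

Count elements after first 5 in [2, 4, 6, 10, 4, 7, 4, 9, 8, 1]
`hits` takes the values: 0

Answer: 0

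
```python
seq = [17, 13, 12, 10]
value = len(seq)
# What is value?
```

Trace:
`seq = [17, 13, 12, 10]` → seq = [17, 13, 12, 10]
`value = len(seq)` → value = 4
So value = 4

Answer: 4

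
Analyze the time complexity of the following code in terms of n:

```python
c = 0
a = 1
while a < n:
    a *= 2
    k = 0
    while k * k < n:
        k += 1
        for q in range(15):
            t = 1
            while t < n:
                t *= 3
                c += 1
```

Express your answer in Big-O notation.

Each loop level contributes: log n × √n × 1 × log n. Multiplying the contributions gives O(√n log² n).

Answer: O(√n log² n)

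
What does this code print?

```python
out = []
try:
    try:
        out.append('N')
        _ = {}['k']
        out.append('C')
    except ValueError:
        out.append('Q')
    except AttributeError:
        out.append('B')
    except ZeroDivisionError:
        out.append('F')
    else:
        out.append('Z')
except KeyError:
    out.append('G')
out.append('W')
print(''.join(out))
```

Execution trace: 'N' (try body) → 'G' (outer except KeyError) → 'W' (after the try/except). Output: NGW

Answer: NGW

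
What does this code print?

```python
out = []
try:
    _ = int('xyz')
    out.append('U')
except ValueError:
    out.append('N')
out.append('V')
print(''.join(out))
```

Execution trace: 'N' (except ValueError) → 'V' (after the try/except). Output: NV

Answer: NV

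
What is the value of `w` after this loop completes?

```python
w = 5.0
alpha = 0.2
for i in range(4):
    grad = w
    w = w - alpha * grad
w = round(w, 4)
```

Gradient descent: w = 5.0 * (1 - 0.2)^4
`w` takes the values: 5.0 → 4.0 → 3.2 → 2.56 → 2.048

Answer: 2.048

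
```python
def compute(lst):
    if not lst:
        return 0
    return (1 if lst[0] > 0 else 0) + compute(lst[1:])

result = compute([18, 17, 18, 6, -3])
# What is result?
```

Count of positive elements in [18, 17, 18, 6, -3] = 4

Answer: 4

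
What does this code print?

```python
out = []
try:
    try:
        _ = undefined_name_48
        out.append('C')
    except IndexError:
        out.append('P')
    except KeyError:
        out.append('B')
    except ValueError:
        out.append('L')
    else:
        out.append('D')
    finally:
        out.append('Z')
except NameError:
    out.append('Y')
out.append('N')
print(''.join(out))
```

Execution trace: 'Z' (finally) → 'Y' (outer except NameError) → 'N' (after the try/except). Output: ZYN

Answer: ZYN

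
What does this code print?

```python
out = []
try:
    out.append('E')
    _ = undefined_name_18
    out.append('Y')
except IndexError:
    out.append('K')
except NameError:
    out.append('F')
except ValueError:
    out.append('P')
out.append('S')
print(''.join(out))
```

Execution trace: 'E' (try body) → 'F' (except NameError) → 'S' (after the try/except). Output: EFS

Answer: EFS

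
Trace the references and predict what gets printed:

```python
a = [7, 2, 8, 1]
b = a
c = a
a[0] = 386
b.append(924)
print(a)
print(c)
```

Key concept: multiple aliases.
Step by step:
`a = [7, 2, 8, 1]` → a = [7, 2, 8, 1]
`b = a` → b = [7, 2, 8, 1] (same object as a)
`c = a` → c = [7, 2, 8, 1] (same object as a, b)
`a[0] = 386` → a = [386, 2, 8, 1] (same object as b, c); b = [386, 2, 8, 1] (same object as a, c); c = [386, 2, 8, 1] (same object as a, b)
`b.append(924)` → a = [386, 2, 8, 1, 924] (same object as b, c); b = [386, 2, 8, 1, 924] (same object as a, c); c = [386, 2, 8, 1, 924] (same object as a, b)
`print(a)` → prints [386, 2, 8, 1, 924]
`print(c)` → prints [386, 2, 8, 1, 924]

Answer:
[386, 2, 8, 1, 924]
[386, 2, 8, 1, 924]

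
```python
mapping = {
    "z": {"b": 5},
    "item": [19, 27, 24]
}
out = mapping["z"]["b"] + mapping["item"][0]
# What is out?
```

Trace:
`mapping = { ...` → mapping = {'z': {'b': 5}, 'item': [19, 27, 24]}
`out = mapping["z"]["b"] + mapping["item"][0]` → out = 24
So out = 24

Answer: 24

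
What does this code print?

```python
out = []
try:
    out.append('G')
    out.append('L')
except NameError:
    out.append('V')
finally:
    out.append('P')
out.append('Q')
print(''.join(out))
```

Execution trace: 'G' (try body) → 'L' (try body, no exception) → 'P' (finally) → 'Q' (after the try/except). Output: GLPQ

Answer: GLPQ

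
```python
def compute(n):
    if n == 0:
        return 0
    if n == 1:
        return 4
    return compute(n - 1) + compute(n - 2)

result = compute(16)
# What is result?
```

Build up from base cases: compute(0)=0, compute(1)=4, compute(2)=4, compute(3)=8, compute(4)=12, compute(5)=20, compute(6)=32, ..., compute(16)=3948

Answer: 3948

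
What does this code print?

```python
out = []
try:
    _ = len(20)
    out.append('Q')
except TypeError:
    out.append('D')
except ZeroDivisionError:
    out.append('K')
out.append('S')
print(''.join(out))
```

Execution trace: 'D' (except TypeError) → 'S' (after the try/except). Output: DS

Answer: DS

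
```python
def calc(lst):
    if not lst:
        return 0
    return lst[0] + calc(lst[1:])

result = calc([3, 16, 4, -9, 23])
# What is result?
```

3 + 16 + 4 + (-9) + 23 + 0 = 37

Answer: 37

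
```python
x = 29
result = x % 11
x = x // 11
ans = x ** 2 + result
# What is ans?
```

Trace:
`x = 29` → x = 29
`result = x % 11` → result = 7
`x = x // 11` → x = 2
`ans = x ** 2 + result` → ans = 11
So ans = 11

Answer: 11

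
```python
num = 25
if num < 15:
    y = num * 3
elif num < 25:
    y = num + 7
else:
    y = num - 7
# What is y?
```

Trace:
`num = 25` → num = 25
`if num < 15: ...` → num < 15 is False, num < 25 is False, take else branch → y = 18
So y = 18

Answer: 18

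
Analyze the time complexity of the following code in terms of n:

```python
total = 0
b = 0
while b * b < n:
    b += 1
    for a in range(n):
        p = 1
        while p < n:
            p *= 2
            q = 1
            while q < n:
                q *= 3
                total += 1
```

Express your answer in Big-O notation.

Each loop level contributes: √n × n × log n × log n. Multiplying the contributions gives O(n√n log² n).

Answer: O(n√n log² n)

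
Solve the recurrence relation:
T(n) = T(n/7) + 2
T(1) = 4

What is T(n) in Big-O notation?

Each step divides n by 7 and adds 2. After log_7(n) steps we reach T(1)=4. So T(n) = 2·log_7(n) + 4 = O(log n).

Answer: O(log n)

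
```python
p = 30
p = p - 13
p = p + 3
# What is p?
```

Trace:
`p = 30` → p = 30
`p = p - 13` → p = 17
`p = p + 3` → p = 20
So p = 20

Answer: 20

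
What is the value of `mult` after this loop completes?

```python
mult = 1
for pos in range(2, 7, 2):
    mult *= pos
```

Product of even numbers 2 to 6
`mult` takes the values: 1 → 2 → 8 → 48

Answer: 48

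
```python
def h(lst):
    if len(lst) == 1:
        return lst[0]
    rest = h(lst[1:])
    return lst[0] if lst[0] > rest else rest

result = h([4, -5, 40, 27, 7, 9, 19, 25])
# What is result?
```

Recursive max over [4, -5, 40, 27, 7, 9, 19, 25] = 40

Answer: 40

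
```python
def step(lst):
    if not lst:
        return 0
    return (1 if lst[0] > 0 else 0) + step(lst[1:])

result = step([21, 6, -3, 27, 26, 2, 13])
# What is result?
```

Count of positive elements in [21, 6, -3, 27, 26, 2, 13] = 6

Answer: 6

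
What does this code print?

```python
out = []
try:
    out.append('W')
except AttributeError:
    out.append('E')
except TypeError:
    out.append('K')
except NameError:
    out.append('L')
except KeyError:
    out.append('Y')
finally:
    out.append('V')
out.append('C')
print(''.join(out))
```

Execution trace: 'W' (try body, no exception) → 'V' (finally) → 'C' (after the try/except). Output: WVC

Answer: WVC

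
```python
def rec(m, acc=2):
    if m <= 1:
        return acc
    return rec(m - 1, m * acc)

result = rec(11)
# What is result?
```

Accumulator trace (n, acc): (11, 2) -> (10, 22) -> (9, 220) -> (8, 1980) -> (7, 15840) -> (6, 110880) -> (5, 665280) -> (4, 3326400) -> (3, 13305600) -> (2, 39916800) -> (1, 79833600) -> return 79833600

Answer: 79833600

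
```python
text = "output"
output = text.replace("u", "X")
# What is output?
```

Trace:
`text = "output"` → text = 'output'
`output = text.replace("u", "X")` → output = 'oXtpXt'
So output = 'oXtpXt'

Answer: 'oXtpXt'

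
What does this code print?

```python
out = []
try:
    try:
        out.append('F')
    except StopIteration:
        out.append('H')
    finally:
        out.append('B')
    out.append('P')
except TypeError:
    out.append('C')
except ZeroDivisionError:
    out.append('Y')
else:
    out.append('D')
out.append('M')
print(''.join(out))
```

Execution trace: 'F' (inner try body, no exception) → 'B' (inner finally) → 'P' (try body, no exception) → 'D' (else) → 'M' (after the try/except). Output: FBPDM

Answer: FBPDM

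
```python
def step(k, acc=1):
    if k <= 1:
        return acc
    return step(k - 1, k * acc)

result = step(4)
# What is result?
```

Accumulator trace (n, acc): (4, 1) -> (3, 4) -> (2, 12) -> (1, 24) -> return 24

Answer: 24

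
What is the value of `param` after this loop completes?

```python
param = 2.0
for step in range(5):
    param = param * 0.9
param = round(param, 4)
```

Exponential decay: 2.0 * 0.9^5
`param` takes the values: 2.0 → 1.8 → 1.62 → 1.458 → 1.3122 → 1.18098 → 1.181

Answer: 1.181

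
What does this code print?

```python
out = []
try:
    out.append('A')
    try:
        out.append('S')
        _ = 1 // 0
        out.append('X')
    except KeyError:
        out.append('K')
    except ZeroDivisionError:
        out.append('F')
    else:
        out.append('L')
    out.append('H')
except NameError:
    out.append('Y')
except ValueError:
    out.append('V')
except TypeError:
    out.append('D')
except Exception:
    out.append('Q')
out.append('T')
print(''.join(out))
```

Execution trace: 'A' (try body) → 'S' (inner try body) → 'F' (inner except ZeroDivisionError) → 'H' (try body, no exception) → 'T' (after the try/except). Output: ASFHT

Answer: ASFHT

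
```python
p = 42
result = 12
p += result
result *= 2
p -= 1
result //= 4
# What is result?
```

Trace:
`p = 42` → p = 42
`result = 12` → result = 12
`p += result` → p = 54
`result *= 2` → result = 24
`p -= 1` → p = 53
`result //= 4` → result = 6
So result = 6

Answer: 6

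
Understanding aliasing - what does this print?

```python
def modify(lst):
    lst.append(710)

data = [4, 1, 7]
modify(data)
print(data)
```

Key concept: function modifies passed list.
Step by step:
`data = [4, 1, 7]` → data = [4, 1, 7]
`modify(data)` → data = [4, 1, 7, 710]
`print(data)` → prints [4, 1, 7, 710]

Answer: [4, 1, 7, 710]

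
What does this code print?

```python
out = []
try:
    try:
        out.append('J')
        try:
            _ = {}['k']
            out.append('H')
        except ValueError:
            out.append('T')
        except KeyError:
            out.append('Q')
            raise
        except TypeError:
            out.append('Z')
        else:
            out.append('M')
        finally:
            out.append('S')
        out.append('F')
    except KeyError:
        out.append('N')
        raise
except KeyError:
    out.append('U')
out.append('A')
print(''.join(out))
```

Execution trace: 'J' (try body) → 'Q' (inner except KeyError) → 'S' (inner finally) → 'N' (except KeyError) → 'U' (outer except KeyError) → 'A' (after the try/except). Output: JQSNUA

Answer: JQSNUA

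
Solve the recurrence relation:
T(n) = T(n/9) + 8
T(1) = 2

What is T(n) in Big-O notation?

Each step divides n by 9 and adds 8. After log_9(n) steps we reach T(1)=2. So T(n) = 8·log_9(n) + 2 = O(log n).

Answer: O(log n)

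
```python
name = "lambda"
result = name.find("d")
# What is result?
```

Trace:
`name = "lambda"` → name = 'lambda'
`result = name.find("d")` → result = 4
So result = 4

Answer: 4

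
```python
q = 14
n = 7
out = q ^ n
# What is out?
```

Trace:
`q = 14` → q = 14
`n = 7` → n = 7
`out = q ^ n` → out = 9
So out = 9

Answer: 9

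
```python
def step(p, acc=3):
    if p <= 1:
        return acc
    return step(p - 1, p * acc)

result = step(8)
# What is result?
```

Accumulator trace (n, acc): (8, 3) -> (7, 24) -> (6, 168) -> (5, 1008) -> (4, 5040) -> (3, 20160) -> (2, 60480) -> (1, 120960) -> return 120960

Answer: 120960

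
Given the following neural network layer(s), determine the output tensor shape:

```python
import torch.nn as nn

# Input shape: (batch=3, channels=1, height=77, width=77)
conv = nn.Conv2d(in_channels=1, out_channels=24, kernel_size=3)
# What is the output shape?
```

Input: (3, 1, 77, 77) -> Output: (3, 24, 75, 75)

Answer: (3, 24, 75, 75)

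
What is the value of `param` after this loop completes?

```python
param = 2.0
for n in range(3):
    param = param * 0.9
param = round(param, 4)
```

Exponential decay: 2.0 * 0.9^3
`param` takes the values: 2.0 → 1.8 → 1.62 → 1.458

Answer: 1.458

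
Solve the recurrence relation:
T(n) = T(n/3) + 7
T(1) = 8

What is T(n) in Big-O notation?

Each step divides n by 3 and adds 7. After log_3(n) steps we reach T(1)=8. So T(n) = 7·log_3(n) + 8 = O(log n).

Answer: O(log n)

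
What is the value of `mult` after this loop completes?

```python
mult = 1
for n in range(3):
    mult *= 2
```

2^3 = 8
`mult` takes the values: 1 → 2 → 4 → 8

Answer: 8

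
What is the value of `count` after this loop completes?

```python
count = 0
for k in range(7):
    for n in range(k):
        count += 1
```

Triangle number: 0+1+2+...+6
`count` takes the values: 0 → 1 → 2 → 3 → 4 → 5 → 6 → 7 → 8 → 9 → 10 → 11 → 12 → 13 → 14 → 15 → 16 → 17 → 18 → 19 → 20 → 21

Answer: 21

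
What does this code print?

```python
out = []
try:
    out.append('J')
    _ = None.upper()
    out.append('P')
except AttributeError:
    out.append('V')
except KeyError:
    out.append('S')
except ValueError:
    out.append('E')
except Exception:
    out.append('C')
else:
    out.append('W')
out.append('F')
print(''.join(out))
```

Execution trace: 'J' (try body) → 'V' (except AttributeError) → 'F' (after the try/except). Output: JVF

Answer: JVF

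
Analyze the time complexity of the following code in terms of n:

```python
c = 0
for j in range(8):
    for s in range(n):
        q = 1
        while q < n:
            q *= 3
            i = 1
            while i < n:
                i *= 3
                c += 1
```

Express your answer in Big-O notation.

Each loop level contributes: 1 × n × log n × log n. Multiplying the contributions gives O(n log² n).

Answer: O(n log² n)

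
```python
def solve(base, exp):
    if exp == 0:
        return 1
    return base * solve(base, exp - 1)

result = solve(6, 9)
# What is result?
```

solve(6, 9) = 6 * 6 * 6 * 6 * 6 * 6 * 6 * 6 * 6 = 10077696

Answer: 10077696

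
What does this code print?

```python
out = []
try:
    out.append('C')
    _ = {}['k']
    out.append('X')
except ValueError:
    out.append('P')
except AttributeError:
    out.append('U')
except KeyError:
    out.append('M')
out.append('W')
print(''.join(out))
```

Execution trace: 'C' (try body) → 'M' (except KeyError) → 'W' (after the try/except). Output: CMW

Answer: CMW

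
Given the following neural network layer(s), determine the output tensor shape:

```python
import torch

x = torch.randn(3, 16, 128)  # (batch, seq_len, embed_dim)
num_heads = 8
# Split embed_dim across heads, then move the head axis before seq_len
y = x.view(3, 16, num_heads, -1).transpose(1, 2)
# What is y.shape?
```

Input: (3, 16, 128) -> head_dim = 128 // 8 = 16; after view: (3, 16, 8, 16) -> after transpose(1, 2): (3, 8, 16, 16) -> Output: (3, 8, 16, 16)

Answer: (3, 8, 16, 16)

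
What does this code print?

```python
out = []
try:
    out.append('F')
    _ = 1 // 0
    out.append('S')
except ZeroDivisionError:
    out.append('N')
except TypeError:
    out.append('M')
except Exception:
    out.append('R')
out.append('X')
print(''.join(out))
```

Execution trace: 'F' (try body) → 'N' (except ZeroDivisionError) → 'X' (after the try/except). Output: FNX

Answer: FNX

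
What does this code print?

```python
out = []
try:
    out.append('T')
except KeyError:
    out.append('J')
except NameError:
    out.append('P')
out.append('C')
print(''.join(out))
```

Execution trace: 'T' (try body, no exception) → 'C' (after the try/except). Output: TC

Answer: TC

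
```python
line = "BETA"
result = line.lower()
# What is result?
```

Trace:
`line = "BETA"` → line = 'BETA'
`result = line.lower()` → result = 'beta'
So result = 'beta'

Answer: 'beta'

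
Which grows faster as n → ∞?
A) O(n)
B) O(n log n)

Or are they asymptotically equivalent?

O(n) vs O(n log n): Higher order terms dominate.

Answer: B) O(n log n) grows faster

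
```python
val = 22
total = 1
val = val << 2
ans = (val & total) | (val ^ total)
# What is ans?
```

Trace:
`val = 22` → val = 22
`total = 1` → total = 1
`val = val << 2` → val = 88
`ans = (val & total) | (val ^ total)` → ans = 89
So ans = 89

Answer: 89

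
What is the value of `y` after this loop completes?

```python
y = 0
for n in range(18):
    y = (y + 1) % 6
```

Increment mod 6, 18 times = 0
`y` takes the values: 0 → 1 → 2 → 3 → 4 → 5 → 0 → 1 → 2 → 3 → 4 → 5 → 0 → 1 → 2 → 3 → 4 → 5 → 0

Answer: 0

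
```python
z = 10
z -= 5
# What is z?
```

Trace:
`z = 10` → z = 10
`z -= 5` → z = 5
So z = 5

Answer: 5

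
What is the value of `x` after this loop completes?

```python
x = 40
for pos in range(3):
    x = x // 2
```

Halve 3 times: 40 // 2^3 = 5
`x` takes the values: 40 → 20 → 10 → 5

Answer: 5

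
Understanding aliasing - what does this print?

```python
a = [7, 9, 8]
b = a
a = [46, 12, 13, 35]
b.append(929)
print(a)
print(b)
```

Key concept: rebinding vs mutation: a is rebound to a new list, b still points at the original.
Step by step:
`a = [7, 9, 8]` → a = [7, 9, 8]
`b = a` → b = [7, 9, 8] (same object as a)
`a = [46, 12, 13, 35]` → a = [46, 12, 13, 35]
`b.append(929)` → b = [7, 9, 8, 929]
`print(a)` → prints [46, 12, 13, 35]
`print(b)` → prints [7, 9, 8, 929]

Answer:
[46, 12, 13, 35]
[7, 9, 8, 929]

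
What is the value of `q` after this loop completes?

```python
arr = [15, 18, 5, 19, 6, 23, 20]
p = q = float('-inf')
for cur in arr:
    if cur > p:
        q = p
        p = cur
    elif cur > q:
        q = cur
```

Second largest (with repeats) in [15, 18, 5, 19, 6, 23, 20]
`q` takes the values: -inf → 15 → 18 → 19 → 20

Answer: 20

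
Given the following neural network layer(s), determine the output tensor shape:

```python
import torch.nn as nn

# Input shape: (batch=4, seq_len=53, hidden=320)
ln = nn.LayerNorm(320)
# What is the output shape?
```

Input: (4, 53, 320) -> Output: (4, 53, 320)

Answer: (4, 53, 320)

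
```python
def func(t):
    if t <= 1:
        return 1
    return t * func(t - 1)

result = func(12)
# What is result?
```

func(12) = 12 * 11 * 10 * 9 * 8 * 7 * 6 * 5 * 4 * 3 * 2 * 1 = 479001600

Answer: 479001600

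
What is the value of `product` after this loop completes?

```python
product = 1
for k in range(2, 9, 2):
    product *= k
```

Product of even numbers 2 to 8
`product` takes the values: 1 → 2 → 8 → 48 → 384

Answer: 384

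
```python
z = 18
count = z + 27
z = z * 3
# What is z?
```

Trace:
`z = 18` → z = 18
`count = z + 27` → count = 45
`z = z * 3` → z = 54
So z = 54

Answer: 54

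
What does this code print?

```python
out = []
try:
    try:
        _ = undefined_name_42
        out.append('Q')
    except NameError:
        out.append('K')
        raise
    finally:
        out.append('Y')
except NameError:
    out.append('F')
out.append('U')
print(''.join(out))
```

Execution trace: 'K' (except NameError) → 'Y' (finally) → 'F' (outer except NameError) → 'U' (after the try/except). Output: KYFU

Answer: KYFU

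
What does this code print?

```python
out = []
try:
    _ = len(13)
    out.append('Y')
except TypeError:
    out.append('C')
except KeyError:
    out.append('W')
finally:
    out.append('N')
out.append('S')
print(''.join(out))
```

Execution trace: 'C' (except TypeError) → 'N' (finally) → 'S' (after the try/except). Output: CNS

Answer: CNS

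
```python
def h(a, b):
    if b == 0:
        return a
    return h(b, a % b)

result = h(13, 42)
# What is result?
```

h(13, 42) -> h(42, 13) -> h(13, 3) -> h(3, 1) -> h(1, 0) -> 1

Answer: 1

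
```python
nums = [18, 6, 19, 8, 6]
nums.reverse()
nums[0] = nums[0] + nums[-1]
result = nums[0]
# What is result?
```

Trace:
`nums = [18, 6, 19, 8, 6]` → nums = [18, 6, 19, 8, 6]
`nums.reverse()` → nums = [6, 8, 19, 6, 18]
`nums[0] = nums[0] + nums[-1]` → nums = [24, 8, 19, 6, 18]
`result = nums[0]` → result = 24
So result = 24

Answer: 24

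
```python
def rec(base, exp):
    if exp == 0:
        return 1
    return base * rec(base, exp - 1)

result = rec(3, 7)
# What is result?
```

rec(3, 7) = 3 * 3 * 3 * 3 * 3 * 3 * 3 = 2187

Answer: 2187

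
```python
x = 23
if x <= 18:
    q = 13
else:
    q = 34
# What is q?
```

Trace:
`x = 23` → x = 23
`if x <= 18: ...` → x <= 18 is False, take else branch → q = 34
So q = 34

Answer: 34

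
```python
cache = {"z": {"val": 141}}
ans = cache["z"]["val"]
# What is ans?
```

Trace:
`cache = {"z": {"val": 141}}` → cache = {'z': {'val': 141}}
`ans = cache["z"]["val"]` → ans = 141
So ans = 141

Answer: 141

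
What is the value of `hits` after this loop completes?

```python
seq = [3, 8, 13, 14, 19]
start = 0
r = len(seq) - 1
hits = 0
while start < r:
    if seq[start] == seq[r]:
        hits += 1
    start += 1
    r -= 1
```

Count matching pairs from ends
`hits` takes the values: 0

Answer: 0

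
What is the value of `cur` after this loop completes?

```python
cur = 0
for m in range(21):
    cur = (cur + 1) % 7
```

Increment mod 7, 21 times = 0
`cur` takes the values: 0 → 1 → 2 → 3 → 4 → 5 → 6 → 0 → 1 → 2 → 3 → 4 → 5 → 6 → 0 → 1 → 2 → 3 → 4 → 5 → 6 → 0

Answer: 0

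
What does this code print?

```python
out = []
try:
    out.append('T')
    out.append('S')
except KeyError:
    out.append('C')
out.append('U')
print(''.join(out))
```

Execution trace: 'T' (try body) → 'S' (try body, no exception) → 'U' (after the try/except). Output: TSU

Answer: TSU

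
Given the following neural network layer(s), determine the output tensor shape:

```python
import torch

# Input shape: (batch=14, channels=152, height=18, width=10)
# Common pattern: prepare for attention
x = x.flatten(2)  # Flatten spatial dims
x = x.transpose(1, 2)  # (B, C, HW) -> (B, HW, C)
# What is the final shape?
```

Input: (14, 152, 18, 10) -> after flatten(2): (14, 152, 180) -> Output: (14, 180, 152)

Answer: (14, 180, 152)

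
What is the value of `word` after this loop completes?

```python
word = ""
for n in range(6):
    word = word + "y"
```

Repeat 'y' 6 times
`word` takes the values: "" → "y" → "yy" → "yyy" → "yyyy" → "yyyyy" → "yyyyyy"

Answer: "yyyyyy"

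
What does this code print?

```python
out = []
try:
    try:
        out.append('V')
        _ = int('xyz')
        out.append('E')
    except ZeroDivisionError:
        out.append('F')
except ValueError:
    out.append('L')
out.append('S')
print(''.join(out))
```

Execution trace: 'V' (try body) → 'L' (outer except ValueError) → 'S' (after the try/except). Output: VLS

Answer: VLS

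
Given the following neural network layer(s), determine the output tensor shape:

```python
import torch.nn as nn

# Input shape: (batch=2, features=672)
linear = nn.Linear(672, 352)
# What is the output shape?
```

Input: (2, 672) -> Output: (2, 352)

Answer: (2, 352)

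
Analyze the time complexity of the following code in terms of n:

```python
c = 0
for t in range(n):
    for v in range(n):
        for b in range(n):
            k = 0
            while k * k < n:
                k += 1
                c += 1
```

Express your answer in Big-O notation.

Each loop level contributes: n × n × n × √n. Multiplying the contributions gives O(n^3√n).

Answer: O(n^3√n)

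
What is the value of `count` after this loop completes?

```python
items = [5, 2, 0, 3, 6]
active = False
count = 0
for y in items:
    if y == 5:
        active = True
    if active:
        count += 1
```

Count elements after first 5 in [5, 2, 0, 3, 6]
`count` takes the values: 0 → 1 → 2 → 3 → 4 → 5

Answer: 5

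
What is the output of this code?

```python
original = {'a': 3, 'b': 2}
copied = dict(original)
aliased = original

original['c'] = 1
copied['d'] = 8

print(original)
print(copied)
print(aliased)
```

Key concept: dict() creates copy, assignment creates alias.
Step by step:
`original = {'a': 3, 'b': 2}` → original = {'a': 3, 'b': 2}
`copied = dict(original)` → copied = {'a': 3, 'b': 2}
`aliased = original` → aliased = {'a': 3, 'b': 2} (same object as original)
`original['c'] = 1` → original = {'a': 3, 'b': 2, 'c': 1} (same object as aliased); aliased = {'a': 3, 'b': 2, 'c': 1} (same object as original)
`copied['d'] = 8` → copied = {'a': 3, 'b': 2, 'd': 8}
`print(original)` → prints {'a': 3, 'b': 2, 'c': 1}
`print(copied)` → prints {'a': 3, 'b': 2, 'd': 8}
`print(aliased)` → prints {'a': 3, 'b': 2, 'c': 1}

Answer:
{'a': 3, 'b': 2, 'c': 1}
{'a': 3, 'b': 2, 'd': 8}
{'a': 3, 'b': 2, 'c': 1}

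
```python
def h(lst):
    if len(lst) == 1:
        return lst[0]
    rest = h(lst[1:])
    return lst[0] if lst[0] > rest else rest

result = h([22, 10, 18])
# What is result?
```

Recursive max over [22, 10, 18] = 22

Answer: 22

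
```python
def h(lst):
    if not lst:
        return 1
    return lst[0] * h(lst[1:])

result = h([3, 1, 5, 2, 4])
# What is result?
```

Product over [3, 1, 5, 2, 4] = 3 * 1 * 5 * 2 * 4 = 120

Answer: 120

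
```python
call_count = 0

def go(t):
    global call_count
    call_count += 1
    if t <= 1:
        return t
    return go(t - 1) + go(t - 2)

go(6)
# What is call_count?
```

Calls(t) = 1 + Calls(t-1) + Calls(t-2); Calls(0)=Calls(1)=1. For t=6 this gives 25.

Answer: 25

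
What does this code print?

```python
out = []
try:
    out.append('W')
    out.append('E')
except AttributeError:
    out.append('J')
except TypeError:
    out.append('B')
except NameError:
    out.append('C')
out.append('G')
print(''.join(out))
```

Execution trace: 'W' (try body) → 'E' (try body, no exception) → 'G' (after the try/except). Output: WEG

Answer: WEG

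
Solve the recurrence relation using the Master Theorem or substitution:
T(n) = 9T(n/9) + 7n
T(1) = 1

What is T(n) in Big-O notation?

By Master Theorem: a=9, b=9, f(n)=7n. Since log_9(9) = 1 and f(n) = Θ(n^1), Case 2 applies. T(n) = O(n log n).

Answer: O(n log n)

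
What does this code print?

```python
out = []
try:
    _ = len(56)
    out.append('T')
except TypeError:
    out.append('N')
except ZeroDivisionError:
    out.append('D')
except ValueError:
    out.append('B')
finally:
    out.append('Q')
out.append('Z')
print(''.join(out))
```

Execution trace: 'N' (except TypeError) → 'Q' (finally) → 'Z' (after the try/except). Output: NQZ

Answer: NQZ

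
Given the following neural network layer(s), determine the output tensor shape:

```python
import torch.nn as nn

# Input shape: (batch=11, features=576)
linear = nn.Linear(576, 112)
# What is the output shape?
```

Input: (11, 576) -> Output: (11, 112)

Answer: (11, 112)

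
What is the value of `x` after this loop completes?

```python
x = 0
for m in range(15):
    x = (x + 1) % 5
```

Increment mod 5, 15 times = 0
`x` takes the values: 0 → 1 → 2 → 3 → 4 → 0 → 1 → 2 → 3 → 4 → 0 → 1 → 2 → 3 → 4 → 0

Answer: 0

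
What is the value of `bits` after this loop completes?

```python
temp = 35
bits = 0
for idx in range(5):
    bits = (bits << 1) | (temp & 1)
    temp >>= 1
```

Reverse lowest 5 bits of 35
`bits` takes the values: 0 → 1 → 3 → 6 → 12 → 24

Answer: 24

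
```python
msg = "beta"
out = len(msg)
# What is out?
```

Trace:
`msg = "beta"` → msg = 'beta'
`out = len(msg)` → out = 4
So out = 4

Answer: 4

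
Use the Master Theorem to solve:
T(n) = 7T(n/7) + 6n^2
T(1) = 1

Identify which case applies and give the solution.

a=7, b=7, f(n)=6n^2. log_7(7) = 1. Since c=2 > 1 and the regularity condition holds (7(n/7)^2 = (7/7^2)n^2 with 7/7^2 < 1), Case 3 applies: T(n) = Θ(f(n)) = O(n^2).

Answer: O(n^2) - Case 3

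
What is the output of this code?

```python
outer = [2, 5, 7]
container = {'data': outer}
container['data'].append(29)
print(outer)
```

Key concept: dict holds reference to list.
Step by step:
`outer = [2, 5, 7]` → outer = [2, 5, 7]
`container = {'data': outer}` → container = {'data': [2, 5, 7]}
`container['data'].append(29)` → outer = [2, 5, 7, 29]; container = {'data': [2, 5, 7, 29]}
`print(outer)` → prints [2, 5, 7, 29]

Answer: [2, 5, 7, 29]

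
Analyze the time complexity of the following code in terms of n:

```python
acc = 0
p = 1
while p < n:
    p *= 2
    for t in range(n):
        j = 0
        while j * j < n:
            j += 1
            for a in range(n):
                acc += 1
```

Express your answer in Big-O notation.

Each loop level contributes: log n × n × √n × n. Multiplying the contributions gives O(n^2√n log n).

Answer: O(n^2√n log n)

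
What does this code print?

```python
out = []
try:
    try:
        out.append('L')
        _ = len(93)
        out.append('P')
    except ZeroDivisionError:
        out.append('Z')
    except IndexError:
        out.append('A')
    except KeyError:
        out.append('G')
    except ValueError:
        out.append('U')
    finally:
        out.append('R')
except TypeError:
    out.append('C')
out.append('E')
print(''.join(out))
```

Execution trace: 'L' (try body) → 'R' (finally) → 'C' (outer except TypeError) → 'E' (after the try/except). Output: LRCE

Answer: LRCE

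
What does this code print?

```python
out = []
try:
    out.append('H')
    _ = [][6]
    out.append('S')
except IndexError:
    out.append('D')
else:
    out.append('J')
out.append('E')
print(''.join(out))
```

Execution trace: 'H' (try body) → 'D' (except IndexError) → 'E' (after the try/except). Output: HDE

Answer: HDE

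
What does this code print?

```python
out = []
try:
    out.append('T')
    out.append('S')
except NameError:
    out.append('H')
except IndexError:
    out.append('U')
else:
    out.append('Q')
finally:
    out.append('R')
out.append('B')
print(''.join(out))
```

Execution trace: 'T' (try body) → 'S' (try body, no exception) → 'Q' (else) → 'R' (finally) → 'B' (after the try/except). Output: TSQRB

Answer: TSQRB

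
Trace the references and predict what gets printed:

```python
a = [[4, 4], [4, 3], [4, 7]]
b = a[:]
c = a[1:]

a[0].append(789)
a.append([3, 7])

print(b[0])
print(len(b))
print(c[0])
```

Key concept: slice with nested mutation.
Step by step:
`a = [[4, 4], [4, 3], [4, 7]]` → a = [[4, 4], [4, 3], [4, 7]]
`b = a[:]` → b = [[4, 4], [4, 3], [4, 7]]
`c = a[1:]` → c = [[4, 3], [4, 7]]
`a[0].append(789)` → a = [[4, 4, 789], [4, 3], [4, 7]]; b = [[4, 4, 789], [4, 3], [4, 7]]
`a.append([3, 7])` → a = [[4, 4, 789], [4, 3], [4, 7], [3, 7]]
`print(b[0])` → prints [4, 4, 789]
`print(len(b))` → prints 3
`print(c[0])` → prints [4, 3]

Answer:
[4, 4, 789]
3
[4, 3]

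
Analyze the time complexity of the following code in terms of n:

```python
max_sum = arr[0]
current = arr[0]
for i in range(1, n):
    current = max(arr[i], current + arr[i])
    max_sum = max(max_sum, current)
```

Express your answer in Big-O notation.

This is Kadane's algorithm for maximum subarray. Time complexity: O(n).

Answer: O(n)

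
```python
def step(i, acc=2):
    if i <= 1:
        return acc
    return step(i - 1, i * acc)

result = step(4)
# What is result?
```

Accumulator trace (n, acc): (4, 2) -> (3, 8) -> (2, 24) -> (1, 48) -> return 48

Answer: 48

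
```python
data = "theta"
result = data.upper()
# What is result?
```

Trace:
`data = "theta"` → data = 'theta'
`result = data.upper()` → result = 'THETA'
So result = 'THETA'

Answer: 'THETA'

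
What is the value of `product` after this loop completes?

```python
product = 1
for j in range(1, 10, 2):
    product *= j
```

Product of 1, 3, 5, ... up to 9
`product` takes the values: 1 → 3 → 15 → 105 → 945

Answer: 945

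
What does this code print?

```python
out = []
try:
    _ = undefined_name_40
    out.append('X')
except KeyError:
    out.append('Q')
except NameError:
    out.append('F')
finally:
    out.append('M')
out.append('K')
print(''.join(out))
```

Execution trace: 'F' (except NameError) → 'M' (finally) → 'K' (after the try/except). Output: FMK

Answer: FMK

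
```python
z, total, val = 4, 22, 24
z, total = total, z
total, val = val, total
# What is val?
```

Trace:
`z, total, val = 4, 22, 24` → z = 4; total = 22; val = 24
`z, total = total, z` → z = 22; total = 4
`total, val = val, total` → total = 24; val = 4
So val = 4

Answer: 4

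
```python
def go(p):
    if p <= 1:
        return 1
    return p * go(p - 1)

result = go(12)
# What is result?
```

go(12) = 12 * 11 * 10 * 9 * 8 * 7 * 6 * 5 * 4 * 3 * 2 * 1 = 479001600

Answer: 479001600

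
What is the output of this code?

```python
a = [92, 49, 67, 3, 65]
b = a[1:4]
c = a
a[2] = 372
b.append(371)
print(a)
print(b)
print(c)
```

Key concept: slice vs alias.
Step by step:
`a = [92, 49, 67, 3, 65]` → a = [92, 49, 67, 3, 65]
`b = a[1:4]` → b = [49, 67, 3]
`c = a` → c = [92, 49, 67, 3, 65] (same object as a)
`a[2] = 372` → a = [92, 49, 372, 3, 65] (same object as c); c = [92, 49, 372, 3, 65] (same object as a)
`b.append(371)` → b = [49, 67, 3, 371]
`print(a)` → prints [92, 49, 372, 3, 65]
`print(b)` → prints [49, 67, 3, 371]
`print(c)` → prints [92, 49, 372, 3, 65]

Answer:
[92, 49, 372, 3, 65]
[49, 67, 3, 371]
[92, 49, 372, 3, 65]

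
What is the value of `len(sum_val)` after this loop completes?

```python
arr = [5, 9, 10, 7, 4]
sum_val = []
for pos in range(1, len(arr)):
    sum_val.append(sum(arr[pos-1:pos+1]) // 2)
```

Number of 2-element averages
`sum_val` takes the values: [] → [7] → [7, 9] → [7, 9, 8] → [7, 9, 8, 5]
So `len(sum_val)` = 4

Answer: 4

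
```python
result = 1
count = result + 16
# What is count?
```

Trace:
`result = 1` → result = 1
`count = result + 16` → count = 17
So count = 17

Answer: 17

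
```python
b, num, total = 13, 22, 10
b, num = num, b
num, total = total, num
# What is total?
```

Trace:
`b, num, total = 13, 22, 10` → b = 13; num = 22; total = 10
`b, num = num, b` → b = 22; num = 13
`num, total = total, num` → num = 10; total = 13
So total = 13

Answer: 13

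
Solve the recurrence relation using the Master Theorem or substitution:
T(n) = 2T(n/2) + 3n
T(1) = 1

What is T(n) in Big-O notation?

By Master Theorem: a=2, b=2, f(n)=3n. Since log_2(2) = 1 and f(n) = Θ(n^1), Case 2 applies. T(n) = O(n log n).

Answer: O(n log n)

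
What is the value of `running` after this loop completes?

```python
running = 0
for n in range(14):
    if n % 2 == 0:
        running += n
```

Sum of even numbers 0 to 13
`running` takes the values: 0 → 2 → 6 → 12 → 20 → 30 → 42

Answer: 42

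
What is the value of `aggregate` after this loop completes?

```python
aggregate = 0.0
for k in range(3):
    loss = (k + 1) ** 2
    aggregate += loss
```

Sum of squared losses 1² + 2² + ... + 3²
`aggregate` takes the values: 0.0 → 1.0 → 5.0 → 14.0

Answer: 14.0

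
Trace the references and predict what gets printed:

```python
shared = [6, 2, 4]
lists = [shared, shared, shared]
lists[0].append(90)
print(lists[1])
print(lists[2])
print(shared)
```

Key concept: list of same reference.
Step by step:
`shared = [6, 2, 4]` → shared = [6, 2, 4]
`lists = [shared, shared, shared]` → lists = [[6, 2, 4], [6, 2, 4], [6, 2, 4]]
`lists[0].append(90)` → shared = [6, 2, 4, 90]; lists = [[6, 2, 4, 90], [6, 2, 4, 90], [6, 2, 4, 90]]
`print(lists[1])` → prints [6, 2, 4, 90]
`print(lists[2])` → prints [6, 2, 4, 90]
`print(shared)` → prints [6, 2, 4, 90]

Answer:
[6, 2, 4, 90]
[6, 2, 4, 90]
[6, 2, 4, 90]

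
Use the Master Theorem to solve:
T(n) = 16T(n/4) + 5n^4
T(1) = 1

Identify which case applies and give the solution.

a=16, b=4, f(n)=5n^4. log_4(16) = 2. Since c=4 > 2 and the regularity condition holds (16(n/4)^4 = (16/4^4)n^4 with 16/4^4 < 1), Case 3 applies: T(n) = Θ(f(n)) = O(n^4).

Answer: O(n^4) - Case 3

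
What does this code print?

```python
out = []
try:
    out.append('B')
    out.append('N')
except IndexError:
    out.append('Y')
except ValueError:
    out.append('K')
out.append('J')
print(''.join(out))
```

Execution trace: 'B' (try body) → 'N' (try body, no exception) → 'J' (after the try/except). Output: BNJ

Answer: BNJ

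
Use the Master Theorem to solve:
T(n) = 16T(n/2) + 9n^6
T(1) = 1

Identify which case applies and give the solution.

a=16, b=2, f(n)=9n^6. log_2(16) = 4. Since c=6 > 4 and the regularity condition holds (16(n/2)^6 = (16/2^6)n^6 with 16/2^6 < 1), Case 3 applies: T(n) = Θ(f(n)) = O(n^6).

Answer: O(n^6) - Case 3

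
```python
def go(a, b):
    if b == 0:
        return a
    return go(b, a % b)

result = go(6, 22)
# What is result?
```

go(6, 22) -> go(22, 6) -> go(6, 4) -> go(4, 2) -> go(2, 0) -> 2

Answer: 2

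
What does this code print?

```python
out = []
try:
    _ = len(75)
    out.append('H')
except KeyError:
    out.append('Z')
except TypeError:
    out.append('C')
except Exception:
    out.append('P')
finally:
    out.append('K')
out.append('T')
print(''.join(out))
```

Execution trace: 'C' (except TypeError) → 'K' (finally) → 'T' (after the try/except). Output: CKT

Answer: CKT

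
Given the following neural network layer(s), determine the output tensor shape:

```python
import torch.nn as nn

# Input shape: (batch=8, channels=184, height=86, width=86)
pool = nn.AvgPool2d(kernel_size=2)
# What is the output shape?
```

Input: (8, 184, 86, 86) -> Output: (8, 184, 43, 43)

Answer: (8, 184, 43, 43)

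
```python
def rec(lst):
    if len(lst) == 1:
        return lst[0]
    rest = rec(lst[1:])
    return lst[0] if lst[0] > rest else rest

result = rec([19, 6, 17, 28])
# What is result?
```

Recursive max over [19, 6, 17, 28] = 28

Answer: 28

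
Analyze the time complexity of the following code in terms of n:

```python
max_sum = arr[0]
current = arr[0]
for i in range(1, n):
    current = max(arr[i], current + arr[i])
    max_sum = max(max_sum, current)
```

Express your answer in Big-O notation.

This is Kadane's algorithm for maximum subarray. Time complexity: O(n).

Answer: O(n)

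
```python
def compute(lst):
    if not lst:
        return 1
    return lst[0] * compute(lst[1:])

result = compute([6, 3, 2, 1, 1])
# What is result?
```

Product over [6, 3, 2, 1, 1] = 6 * 3 * 2 * 1 * 1 = 36

Answer: 36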